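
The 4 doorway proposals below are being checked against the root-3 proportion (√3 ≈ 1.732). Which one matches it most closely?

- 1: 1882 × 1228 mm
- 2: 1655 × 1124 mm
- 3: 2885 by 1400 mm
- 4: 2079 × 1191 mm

Ratios (long/short): 1 ≈ 1.533; 2 ≈ 1.472; 3 ≈ 2.061; 4 ≈ 1.746.
root-3 ≈ 1.732; option 4 is nearest (Δ 0.014).

4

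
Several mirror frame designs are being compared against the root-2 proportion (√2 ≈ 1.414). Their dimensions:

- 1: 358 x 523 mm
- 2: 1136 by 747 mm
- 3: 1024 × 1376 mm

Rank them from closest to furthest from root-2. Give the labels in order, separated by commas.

1, 3, 2

1: 523/358 ≈ 1.461 → |1.461 − 1.414| = 0.047
2: 1136/747 ≈ 1.521 → |1.521 − 1.414| = 0.107
3: 1376/1024 ≈ 1.344 → |1.344 − 1.414| = 0.070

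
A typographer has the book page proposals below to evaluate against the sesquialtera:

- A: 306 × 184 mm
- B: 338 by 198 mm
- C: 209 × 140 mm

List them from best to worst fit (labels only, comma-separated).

C, A, B

Ratios: A = 306 / 184 ≈ 1.663; B = 338 / 198 ≈ 1.707; C = 209 / 140 ≈ 1.493.
|Δ from 1.500|: A 0.163; B 0.207; C 0.007.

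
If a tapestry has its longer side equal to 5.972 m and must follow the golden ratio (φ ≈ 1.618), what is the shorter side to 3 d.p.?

golden ratio ≈ 1.61803.
Shorter side = 5.972 ÷ 1.61803 ≈ 3.69091 → 3.691 m.

3.691 m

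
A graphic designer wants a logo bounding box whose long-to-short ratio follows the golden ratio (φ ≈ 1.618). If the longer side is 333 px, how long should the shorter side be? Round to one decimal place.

205.8 px

golden ratio ≈ 1.61803.
Shorter side = 333 ÷ 1.61803 ≈ 205.806 → 205.8 px.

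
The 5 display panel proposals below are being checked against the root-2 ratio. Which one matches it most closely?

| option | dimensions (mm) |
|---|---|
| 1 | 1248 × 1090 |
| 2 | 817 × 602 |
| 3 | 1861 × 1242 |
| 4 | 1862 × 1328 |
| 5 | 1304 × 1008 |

4

Ratios (long/short): 1 ≈ 1.145; 2 ≈ 1.357; 3 ≈ 1.498; 4 ≈ 1.402; 5 ≈ 1.294.
root-2 ≈ 1.414; option 4 is nearest (Δ 0.012).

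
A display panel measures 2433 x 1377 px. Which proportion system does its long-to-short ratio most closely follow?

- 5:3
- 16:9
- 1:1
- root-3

2433/1377 ≈ 1.767. Nearest candidates are 16:9 (1.778, off by 0.011) and root-3 (1.732, off by 0.035).

16:9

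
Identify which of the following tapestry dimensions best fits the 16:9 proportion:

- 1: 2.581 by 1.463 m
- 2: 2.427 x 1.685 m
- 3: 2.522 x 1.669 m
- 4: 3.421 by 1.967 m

1

Target 16:9 ≈ 1.778.
1: 1.764 (Δ0.014)  2: 1.440 (Δ0.338)  3: 1.511 (Δ0.267)  4: 1.739 (Δ0.039)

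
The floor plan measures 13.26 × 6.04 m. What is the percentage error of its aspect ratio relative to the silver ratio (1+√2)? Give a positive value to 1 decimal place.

Ratio = 13.26 / 6.04 ≈ 2.1954.
Ideal silver ratio ≈ 2.4142. |2.1954 − 2.4142| / 2.4142 ≈ 9.06% → 9.1%.

9.1%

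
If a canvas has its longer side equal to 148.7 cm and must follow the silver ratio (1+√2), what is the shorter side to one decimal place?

61.6 cm

silver ratio ≈ 2.41421.
Shorter side = 148.7 ÷ 2.41421 ≈ 61.594 → 61.6 cm.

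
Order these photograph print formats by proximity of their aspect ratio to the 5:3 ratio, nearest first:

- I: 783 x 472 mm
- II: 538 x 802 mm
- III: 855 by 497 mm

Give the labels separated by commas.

I: 783/472 ≈ 1.659 → |1.659 − 1.667| = 0.008
II: 802/538 ≈ 1.491 → |1.491 − 1.667| = 0.176
III: 855/497 ≈ 1.720 → |1.720 − 1.667| = 0.053

I, III, II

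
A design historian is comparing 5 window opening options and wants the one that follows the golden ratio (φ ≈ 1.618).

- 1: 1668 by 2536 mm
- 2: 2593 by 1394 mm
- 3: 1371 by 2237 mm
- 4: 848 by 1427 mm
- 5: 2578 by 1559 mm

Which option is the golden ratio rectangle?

Ratios (long/short): 1 ≈ 1.520; 2 ≈ 1.860; 3 ≈ 1.632; 4 ≈ 1.683; 5 ≈ 1.654.
golden ratio ≈ 1.618; option 3 is nearest (Δ 0.014).

3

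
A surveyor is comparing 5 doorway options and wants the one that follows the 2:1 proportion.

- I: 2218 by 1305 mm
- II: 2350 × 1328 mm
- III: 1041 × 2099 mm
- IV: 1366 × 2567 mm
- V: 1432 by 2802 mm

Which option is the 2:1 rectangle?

III

Target 2:1 ≈ 2.000.
I: 1.700 (Δ0.300)  II: 1.770 (Δ0.230)  III: 2.016 (Δ0.016)  IV: 1.879 (Δ0.121)  V: 1.957 (Δ0.043)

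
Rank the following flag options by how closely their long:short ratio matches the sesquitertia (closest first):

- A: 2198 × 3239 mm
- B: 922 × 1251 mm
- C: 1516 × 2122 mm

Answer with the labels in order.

B, C, A

A: 3239/2198 ≈ 1.474 → |1.474 − 1.333| = 0.141
B: 1251/922 ≈ 1.357 → |1.357 − 1.333| = 0.024
C: 2122/1516 ≈ 1.400 → |1.400 − 1.333| = 0.067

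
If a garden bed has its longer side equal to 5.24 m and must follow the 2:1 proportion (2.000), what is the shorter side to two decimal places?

2:1 = 2.00000.
Shorter side = 5.24 ÷ 2.00000 ≈ 2.6200 → 2.62 m.

2.62 m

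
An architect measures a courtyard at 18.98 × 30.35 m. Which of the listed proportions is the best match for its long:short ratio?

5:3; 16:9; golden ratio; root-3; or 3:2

golden ratio

Ratio = 30.35 / 18.98 ≈ 1.599.
Distances: 5:3 1.667 (Δ 0.068); 16:9 1.778 (Δ 0.179); golden ratio 1.618 (Δ 0.019); root-3 1.732 (Δ 0.133); 3:2 1.500 (Δ 0.099).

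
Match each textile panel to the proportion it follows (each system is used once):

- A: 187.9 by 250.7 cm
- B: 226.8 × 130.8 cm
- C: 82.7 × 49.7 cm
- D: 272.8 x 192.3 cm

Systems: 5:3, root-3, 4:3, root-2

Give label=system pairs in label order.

Ratios: A ≈ 1.334; B ≈ 1.734; C ≈ 1.664; D ≈ 1.419.
Targets: 5:3 ≈ 1.667; root-3 ≈ 1.732; 4:3 ≈ 1.333; root-2 ≈ 1.414.

A=4:3, B=root-3, C=5:3, D=root-2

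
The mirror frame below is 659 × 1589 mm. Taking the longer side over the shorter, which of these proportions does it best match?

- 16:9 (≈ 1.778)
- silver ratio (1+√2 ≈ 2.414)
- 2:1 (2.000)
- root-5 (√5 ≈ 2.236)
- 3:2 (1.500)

Ratio = 1589 / 659 ≈ 2.411.
Distances: 16:9 1.778 (Δ 0.633); silver ratio 2.414 (Δ 0.003); 2:1 2.000 (Δ 0.411); root-5 2.236 (Δ 0.175); 3:2 1.500 (Δ 0.911).

silver ratio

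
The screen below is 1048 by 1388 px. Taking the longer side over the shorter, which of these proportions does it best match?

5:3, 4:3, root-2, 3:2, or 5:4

Ratio = 1388 / 1048 ≈ 1.324.
Distances: 5:3 1.667 (Δ 0.343); 4:3 1.333 (Δ 0.009); root-2 1.414 (Δ 0.090); 3:2 1.500 (Δ 0.176); 5:4 1.250 (Δ 0.074).

4:3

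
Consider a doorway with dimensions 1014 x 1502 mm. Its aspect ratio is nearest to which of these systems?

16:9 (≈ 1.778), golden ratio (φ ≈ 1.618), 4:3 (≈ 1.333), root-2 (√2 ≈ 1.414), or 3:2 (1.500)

Ratio = 1502 / 1014 ≈ 1.481.
Distances: 16:9 1.778 (Δ 0.297); golden ratio 1.618 (Δ 0.137); 4:3 1.333 (Δ 0.148); root-2 1.414 (Δ 0.067); 3:2 1.500 (Δ 0.019).

3:2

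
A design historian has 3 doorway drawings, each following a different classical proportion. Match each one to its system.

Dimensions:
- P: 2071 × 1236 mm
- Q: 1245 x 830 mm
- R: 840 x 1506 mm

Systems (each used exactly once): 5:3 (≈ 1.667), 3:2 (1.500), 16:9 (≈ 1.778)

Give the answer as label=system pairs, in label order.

Ratios: P ≈ 1.676; Q ≈ 1.500; R ≈ 1.793.
Targets: 5:3 ≈ 1.667; 3:2 ≈ 1.500; 16:9 ≈ 1.778.

P=5:3, Q=3:2, R=16:9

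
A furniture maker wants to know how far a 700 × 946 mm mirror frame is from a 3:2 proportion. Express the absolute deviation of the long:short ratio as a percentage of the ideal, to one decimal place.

Ratio = 946 / 700 ≈ 1.3514.
Ideal 3:2 = 1.5000. |1.3514 − 1.5000| / 1.5000 ≈ 9.91% → 9.9%.

9.9%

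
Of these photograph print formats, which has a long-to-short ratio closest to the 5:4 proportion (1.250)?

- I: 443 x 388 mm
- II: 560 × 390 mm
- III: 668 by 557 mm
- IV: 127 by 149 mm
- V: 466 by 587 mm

V

Target 5:4 ≈ 1.250.
I: 1.142 (Δ0.108)  II: 1.436 (Δ0.186)  III: 1.199 (Δ0.051)  IV: 1.173 (Δ0.077)  V: 1.260 (Δ0.010)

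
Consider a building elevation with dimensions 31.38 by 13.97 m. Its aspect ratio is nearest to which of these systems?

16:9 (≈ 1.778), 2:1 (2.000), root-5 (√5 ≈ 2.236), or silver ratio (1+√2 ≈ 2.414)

31.38/13.97 ≈ 2.246. Nearest candidates are root-5 (2.236, off by 0.010) and silver ratio (2.414, off by 0.168).

root-5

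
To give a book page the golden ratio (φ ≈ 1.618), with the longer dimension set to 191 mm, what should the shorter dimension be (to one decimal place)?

118.0 mm

golden ratio ≈ 1.61803.
Shorter side = 191 ÷ 1.61803 ≈ 118.045 → 118.0 mm.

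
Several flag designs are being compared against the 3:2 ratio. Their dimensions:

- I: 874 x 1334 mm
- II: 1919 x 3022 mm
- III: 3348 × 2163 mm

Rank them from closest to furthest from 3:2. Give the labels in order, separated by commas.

I, III, II

I: 1334/874 ≈ 1.526 → |1.526 − 1.500| = 0.026
II: 3022/1919 ≈ 1.575 → |1.575 − 1.500| = 0.075
III: 3348/2163 ≈ 1.548 → |1.548 − 1.500| = 0.048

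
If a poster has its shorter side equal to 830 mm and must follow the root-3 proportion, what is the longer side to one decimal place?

root-3 ≈ 1.73205.
Longer side = 830 × 1.73205 ≈ 1437.601 → 1437.6 mm.

1437.6 mm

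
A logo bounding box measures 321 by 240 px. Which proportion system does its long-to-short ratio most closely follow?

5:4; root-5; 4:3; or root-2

Ratio = 321 / 240 ≈ 1.337.
Distances: 5:4 1.250 (Δ 0.087); root-5 2.236 (Δ 0.899); 4:3 1.333 (Δ 0.004); root-2 1.414 (Δ 0.077).

4:3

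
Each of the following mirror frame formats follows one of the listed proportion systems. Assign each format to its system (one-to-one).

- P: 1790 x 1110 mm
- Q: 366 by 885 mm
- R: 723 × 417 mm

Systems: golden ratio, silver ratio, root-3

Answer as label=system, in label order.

P=golden ratio, Q=silver ratio, R=root-3

Ratios: P ≈ 1.613; Q ≈ 2.418; R ≈ 1.734.
Targets: golden ratio ≈ 1.618; silver ratio ≈ 2.414; root-3 ≈ 1.732.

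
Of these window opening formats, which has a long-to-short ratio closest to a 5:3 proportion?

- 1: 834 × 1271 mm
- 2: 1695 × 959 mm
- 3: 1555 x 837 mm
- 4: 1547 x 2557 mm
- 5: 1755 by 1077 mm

4

Target 5:3 ≈ 1.667.
1: 1.524 (Δ0.143)  2: 1.767 (Δ0.100)  3: 1.858 (Δ0.191)  4: 1.653 (Δ0.014)  5: 1.630 (Δ0.037)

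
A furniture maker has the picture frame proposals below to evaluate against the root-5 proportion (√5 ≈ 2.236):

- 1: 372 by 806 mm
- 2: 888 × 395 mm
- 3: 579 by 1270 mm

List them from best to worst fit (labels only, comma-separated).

2, 3, 1

Ratios: 1 = 806 / 372 ≈ 2.167; 2 = 888 / 395 ≈ 2.248; 3 = 1270 / 579 ≈ 2.193.
|Δ from 2.236|: 1 0.069; 2 0.012; 3 0.043.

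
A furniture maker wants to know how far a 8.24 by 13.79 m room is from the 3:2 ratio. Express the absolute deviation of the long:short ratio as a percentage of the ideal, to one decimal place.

11.6%

Ratio = 13.79 / 8.24 ≈ 1.6735.
Ideal 3:2 = 1.5000. |1.6735 − 1.5000| / 1.5000 ≈ 11.57% → 11.6%.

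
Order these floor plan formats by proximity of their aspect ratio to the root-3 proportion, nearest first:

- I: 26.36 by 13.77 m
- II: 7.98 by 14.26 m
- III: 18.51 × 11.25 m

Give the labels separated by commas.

II, III, I

Ratios: I = 26.36 / 13.77 ≈ 1.914; II = 14.26 / 7.98 ≈ 1.787; III = 18.51 / 11.25 ≈ 1.645.
|Δ from 1.732|: I 0.182; II 0.055; III 0.087.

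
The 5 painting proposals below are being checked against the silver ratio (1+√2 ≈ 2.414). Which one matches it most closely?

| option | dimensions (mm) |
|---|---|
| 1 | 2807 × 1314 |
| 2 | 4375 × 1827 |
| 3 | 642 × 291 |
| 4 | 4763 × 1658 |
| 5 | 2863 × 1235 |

Ratios (long/short): 1 ≈ 2.136; 2 ≈ 2.395; 3 ≈ 2.206; 4 ≈ 2.873; 5 ≈ 2.318.
silver ratio ≈ 2.414; option 2 is nearest (Δ 0.019).

2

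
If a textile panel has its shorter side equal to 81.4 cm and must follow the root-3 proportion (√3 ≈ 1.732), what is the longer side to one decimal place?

141.0 cm

root-3 ≈ 1.73205.
Longer side = 81.4 × 1.73205 ≈ 140.989 → 141.0 cm.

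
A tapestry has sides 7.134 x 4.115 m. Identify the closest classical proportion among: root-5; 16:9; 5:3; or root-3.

7.134/4.115 ≈ 1.734. Nearest candidates are root-3 (1.732, off by 0.002) and 16:9 (1.778, off by 0.044).

root-3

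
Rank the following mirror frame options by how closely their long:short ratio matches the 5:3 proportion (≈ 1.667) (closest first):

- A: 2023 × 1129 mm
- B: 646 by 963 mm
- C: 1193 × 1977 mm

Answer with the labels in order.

Ratios: A = 2023 / 1129 ≈ 1.792; B = 963 / 646 ≈ 1.491; C = 1977 / 1193 ≈ 1.657.
|Δ from 1.667|: A 0.125; B 0.176; C 0.010.

C, A, B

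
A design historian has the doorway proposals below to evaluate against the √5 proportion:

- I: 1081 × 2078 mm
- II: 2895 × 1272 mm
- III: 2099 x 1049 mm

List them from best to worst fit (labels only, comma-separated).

II, III, I

Ratios: I = 2078 / 1081 ≈ 1.922; II = 2895 / 1272 ≈ 2.276; III = 2099 / 1049 ≈ 2.001.
|Δ from 2.236|: I 0.314; II 0.040; III 0.235.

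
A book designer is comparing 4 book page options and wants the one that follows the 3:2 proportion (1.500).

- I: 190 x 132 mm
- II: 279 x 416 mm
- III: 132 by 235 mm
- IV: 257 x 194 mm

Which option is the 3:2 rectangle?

Ratios (long/short): I ≈ 1.439; II ≈ 1.491; III ≈ 1.780; IV ≈ 1.325.
3:2 ≈ 1.500; option II is nearest (Δ 0.009).

II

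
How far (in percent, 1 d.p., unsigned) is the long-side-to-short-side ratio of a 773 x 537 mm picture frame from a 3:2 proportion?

Ratio = 773 / 537 ≈ 1.4395.
Ideal 3:2 = 1.5000. |1.4395 − 1.5000| / 1.5000 ≈ 4.03% → 4.0%.

4.0%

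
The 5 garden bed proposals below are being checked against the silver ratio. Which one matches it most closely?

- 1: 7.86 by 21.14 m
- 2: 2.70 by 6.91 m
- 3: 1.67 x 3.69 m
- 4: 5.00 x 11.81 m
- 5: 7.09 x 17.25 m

5

Target silver ratio ≈ 2.414.
1: 2.690 (Δ0.276)  2: 2.559 (Δ0.145)  3: 2.210 (Δ0.204)  4: 2.362 (Δ0.052)  5: 2.433 (Δ0.019)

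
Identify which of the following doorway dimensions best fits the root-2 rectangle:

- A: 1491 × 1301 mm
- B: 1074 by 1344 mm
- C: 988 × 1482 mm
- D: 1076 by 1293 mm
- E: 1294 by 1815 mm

E

Target root-2 ≈ 1.414.
A: 1.146 (Δ0.268)  B: 1.251 (Δ0.163)  C: 1.500 (Δ0.086)  D: 1.202 (Δ0.212)  E: 1.403 (Δ0.011)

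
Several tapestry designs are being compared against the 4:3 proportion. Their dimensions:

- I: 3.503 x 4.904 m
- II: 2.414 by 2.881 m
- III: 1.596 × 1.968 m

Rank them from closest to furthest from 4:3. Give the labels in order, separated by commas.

I, III, II

Ratios: I = 4.904 / 3.503 ≈ 1.400; II = 2.881 / 2.414 ≈ 1.193; III = 1.968 / 1.596 ≈ 1.233.
|Δ from 1.333|: I 0.067; II 0.140; III 0.100.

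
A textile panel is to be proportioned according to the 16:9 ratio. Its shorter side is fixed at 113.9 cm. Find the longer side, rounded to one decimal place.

16:9 ≈ 1.77778.
Longer side = 113.9 × 1.77778 ≈ 202.489 → 202.5 cm.

202.5 cm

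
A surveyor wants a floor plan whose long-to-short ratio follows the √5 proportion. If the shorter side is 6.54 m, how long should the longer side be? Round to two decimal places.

root-5 ≈ 2.23607.
Longer side = 6.54 × 2.23607 ≈ 14.6239 → 14.62 m.

14.62 m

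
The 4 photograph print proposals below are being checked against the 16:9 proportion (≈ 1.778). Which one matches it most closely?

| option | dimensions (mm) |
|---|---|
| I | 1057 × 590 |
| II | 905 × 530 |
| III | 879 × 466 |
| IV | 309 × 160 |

I

Ratios (long/short): I ≈ 1.792; II ≈ 1.708; III ≈ 1.886; IV ≈ 1.931.
16:9 ≈ 1.778; option I is nearest (Δ 0.014).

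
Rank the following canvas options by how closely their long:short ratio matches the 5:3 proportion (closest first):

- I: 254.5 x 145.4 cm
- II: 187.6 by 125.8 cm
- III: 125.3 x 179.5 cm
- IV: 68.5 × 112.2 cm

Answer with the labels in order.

Ratios: I = 254.5 / 145.4 ≈ 1.750; II = 187.6 / 125.8 ≈ 1.491; III = 179.5 / 125.3 ≈ 1.433; IV = 112.2 / 68.5 ≈ 1.638.
|Δ from 1.667|: I 0.083; II 0.176; III 0.234; IV 0.029.

IV, I, II, III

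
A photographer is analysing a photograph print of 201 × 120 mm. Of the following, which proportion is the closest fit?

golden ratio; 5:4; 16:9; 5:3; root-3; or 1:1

Ratio = 201 / 120 ≈ 1.675.
Distances: golden ratio 1.618 (Δ 0.057); 5:4 1.250 (Δ 0.425); 16:9 1.778 (Δ 0.103); 5:3 1.667 (Δ 0.008); root-3 1.732 (Δ 0.057); 1:1 1.000 (Δ 0.675).

5:3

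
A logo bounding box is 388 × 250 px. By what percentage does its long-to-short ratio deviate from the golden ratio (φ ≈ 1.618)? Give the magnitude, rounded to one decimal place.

4.1%

Ratio = 388 / 250 ≈ 1.5520.
Ideal golden ratio ≈ 1.6180. |1.5520 − 1.6180| / 1.6180 ≈ 4.08% → 4.1%.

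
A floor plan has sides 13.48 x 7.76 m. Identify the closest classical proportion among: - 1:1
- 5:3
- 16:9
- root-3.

root-3

Ratio = 13.48 / 7.76 ≈ 1.737.
Distances: 1:1 1.000 (Δ 0.737); 5:3 1.667 (Δ 0.070); 16:9 1.778 (Δ 0.041); root-3 1.732 (Δ 0.005).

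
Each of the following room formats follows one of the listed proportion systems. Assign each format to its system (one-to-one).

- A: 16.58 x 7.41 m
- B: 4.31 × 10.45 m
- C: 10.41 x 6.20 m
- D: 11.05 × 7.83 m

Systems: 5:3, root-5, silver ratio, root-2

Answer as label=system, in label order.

Ratios: A ≈ 2.238; B ≈ 2.425; C ≈ 1.679; D ≈ 1.411.
Targets: 5:3 ≈ 1.667; root-5 ≈ 2.236; silver ratio ≈ 2.414; root-2 ≈ 1.414.

A=root-5, B=silver ratio, C=5:3, D=root-2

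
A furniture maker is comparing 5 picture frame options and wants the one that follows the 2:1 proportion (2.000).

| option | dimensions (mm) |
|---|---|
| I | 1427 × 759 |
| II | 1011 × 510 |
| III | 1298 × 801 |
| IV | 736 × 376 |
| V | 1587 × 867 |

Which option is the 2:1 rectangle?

II

Target 2:1 ≈ 2.000.
I: 1.880 (Δ0.120)  II: 1.982 (Δ0.018)  III: 1.620 (Δ0.380)  IV: 1.957 (Δ0.043)  V: 1.830 (Δ0.170)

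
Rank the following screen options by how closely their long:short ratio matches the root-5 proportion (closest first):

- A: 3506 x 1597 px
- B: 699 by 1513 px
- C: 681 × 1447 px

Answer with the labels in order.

A: 3506/1597 ≈ 2.195 → |2.195 − 2.236| = 0.041
B: 1513/699 ≈ 2.165 → |2.165 − 2.236| = 0.071
C: 1447/681 ≈ 2.125 → |2.125 − 2.236| = 0.111

A, B, C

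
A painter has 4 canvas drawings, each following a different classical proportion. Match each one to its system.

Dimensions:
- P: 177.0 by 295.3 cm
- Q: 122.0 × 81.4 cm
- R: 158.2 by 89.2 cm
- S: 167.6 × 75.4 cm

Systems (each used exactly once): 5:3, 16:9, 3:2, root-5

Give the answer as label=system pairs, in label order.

P = 295.3/177.0 ≈ 1.668 → 5:3 (1.667)
Q = 122.0/81.4 ≈ 1.499 → 3:2 (1.500)
R = 158.2/89.2 ≈ 1.774 → 16:9 (1.778)
S = 167.6/75.4 ≈ 2.223 → root-5 (2.236)

P=5:3, Q=3:2, R=16:9, S=root-5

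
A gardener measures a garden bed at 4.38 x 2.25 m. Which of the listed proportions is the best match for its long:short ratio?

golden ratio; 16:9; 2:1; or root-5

Ratio = 4.38 / 2.25 ≈ 1.947.
Distances: golden ratio 1.618 (Δ 0.329); 16:9 1.778 (Δ 0.169); 2:1 2.000 (Δ 0.053); root-5 2.236 (Δ 0.289).

2:1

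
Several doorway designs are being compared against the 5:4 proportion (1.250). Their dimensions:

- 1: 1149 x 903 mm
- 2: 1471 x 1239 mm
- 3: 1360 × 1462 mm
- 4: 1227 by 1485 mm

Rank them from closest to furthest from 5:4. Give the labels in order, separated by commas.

1, 4, 2, 3

Ratios: 1 = 1149 / 903 ≈ 1.272; 2 = 1471 / 1239 ≈ 1.187; 3 = 1462 / 1360 ≈ 1.075; 4 = 1485 / 1227 ≈ 1.210.
|Δ from 1.250|: 1 0.022; 2 0.063; 3 0.175; 4 0.040.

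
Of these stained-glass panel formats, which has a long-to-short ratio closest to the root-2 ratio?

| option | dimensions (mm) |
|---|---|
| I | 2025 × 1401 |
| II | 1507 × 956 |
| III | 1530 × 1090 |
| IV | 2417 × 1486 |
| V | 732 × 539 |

III

Ratios (long/short): I ≈ 1.445; II ≈ 1.576; III ≈ 1.404; IV ≈ 1.627; V ≈ 1.358.
root-2 ≈ 1.414; option III is nearest (Δ 0.010).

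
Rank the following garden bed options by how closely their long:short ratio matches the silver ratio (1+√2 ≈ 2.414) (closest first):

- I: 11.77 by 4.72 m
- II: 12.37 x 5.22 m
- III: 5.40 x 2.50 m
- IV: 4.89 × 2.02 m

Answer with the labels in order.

IV, II, I, III

I: 11.77/4.72 ≈ 2.494 → |2.494 − 2.414| = 0.080
II: 12.37/5.22 ≈ 2.370 → |2.370 − 2.414| = 0.044
III: 5.40/2.50 ≈ 2.160 → |2.160 − 2.414| = 0.254
IV: 4.89/2.02 ≈ 2.421 → |2.421 − 2.414| = 0.007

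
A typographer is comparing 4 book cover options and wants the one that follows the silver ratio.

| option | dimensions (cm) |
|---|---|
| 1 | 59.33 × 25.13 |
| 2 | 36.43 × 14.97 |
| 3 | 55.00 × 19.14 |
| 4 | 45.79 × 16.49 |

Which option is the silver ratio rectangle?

Ratios (long/short): 1 ≈ 2.361; 2 ≈ 2.434; 3 ≈ 2.874; 4 ≈ 2.777.
silver ratio ≈ 2.414; option 2 is nearest (Δ 0.020).

2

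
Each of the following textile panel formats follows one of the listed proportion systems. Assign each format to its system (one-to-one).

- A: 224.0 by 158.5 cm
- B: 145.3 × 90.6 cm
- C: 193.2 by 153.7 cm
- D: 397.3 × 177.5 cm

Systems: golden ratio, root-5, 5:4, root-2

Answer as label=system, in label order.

Ratios: A ≈ 1.413; B ≈ 1.604; C ≈ 1.257; D ≈ 2.238.
Targets: golden ratio ≈ 1.618; root-5 ≈ 2.236; 5:4 ≈ 1.250; root-2 ≈ 1.414.

A=root-2, B=golden ratio, C=5:4, D=root-5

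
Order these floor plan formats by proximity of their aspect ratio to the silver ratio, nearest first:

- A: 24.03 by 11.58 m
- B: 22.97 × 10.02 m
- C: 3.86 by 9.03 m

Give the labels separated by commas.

A: 24.03/11.58 ≈ 2.075 → |2.075 − 2.414| = 0.339
B: 22.97/10.02 ≈ 2.292 → |2.292 − 2.414| = 0.122
C: 9.03/3.86 ≈ 2.339 → |2.339 − 2.414| = 0.075

C, B, A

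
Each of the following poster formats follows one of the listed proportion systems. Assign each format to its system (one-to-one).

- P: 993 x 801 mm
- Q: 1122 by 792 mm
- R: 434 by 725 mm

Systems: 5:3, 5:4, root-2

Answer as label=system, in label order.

Ratios: P ≈ 1.240; Q ≈ 1.417; R ≈ 1.671.
Targets: 5:3 ≈ 1.667; 5:4 ≈ 1.250; root-2 ≈ 1.414.

P=5:4, Q=root-2, R=5:3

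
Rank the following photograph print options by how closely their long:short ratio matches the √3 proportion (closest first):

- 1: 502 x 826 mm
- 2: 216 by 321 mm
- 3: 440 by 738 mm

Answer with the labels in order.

3, 1, 2

1: 826/502 ≈ 1.645 → |1.645 − 1.732| = 0.087
2: 321/216 ≈ 1.486 → |1.486 − 1.732| = 0.246
3: 738/440 ≈ 1.677 → |1.677 − 1.732| = 0.055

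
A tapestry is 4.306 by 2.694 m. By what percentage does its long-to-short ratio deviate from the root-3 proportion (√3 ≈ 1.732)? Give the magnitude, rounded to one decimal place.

Ratio = 4.306 / 2.694 ≈ 1.5984.
Ideal root-3 ≈ 1.7321. |1.5984 − 1.7321| / 1.7321 ≈ 7.72% → 7.7%.

7.7%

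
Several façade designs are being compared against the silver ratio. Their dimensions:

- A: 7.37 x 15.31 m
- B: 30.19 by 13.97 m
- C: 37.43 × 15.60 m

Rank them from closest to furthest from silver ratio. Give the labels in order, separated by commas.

C, B, A

Ratios: A = 15.31 / 7.37 ≈ 2.077; B = 30.19 / 13.97 ≈ 2.161; C = 37.43 / 15.60 ≈ 2.399.
|Δ from 2.414|: A 0.337; B 0.253; C 0.015.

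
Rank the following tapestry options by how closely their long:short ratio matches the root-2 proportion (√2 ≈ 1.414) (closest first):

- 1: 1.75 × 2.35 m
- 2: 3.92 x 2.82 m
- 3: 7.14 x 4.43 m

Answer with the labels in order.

Ratios: 1 = 2.35 / 1.75 ≈ 1.343; 2 = 3.92 / 2.82 ≈ 1.390; 3 = 7.14 / 4.43 ≈ 1.612.
|Δ from 1.414|: 1 0.071; 2 0.024; 3 0.198.

2, 1, 3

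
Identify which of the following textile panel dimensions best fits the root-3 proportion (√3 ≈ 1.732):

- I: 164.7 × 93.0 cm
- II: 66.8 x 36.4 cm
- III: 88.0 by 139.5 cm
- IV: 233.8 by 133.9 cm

Ratios (long/short): I ≈ 1.771; II ≈ 1.835; III ≈ 1.585; IV ≈ 1.746.
root-3 ≈ 1.732; option IV is nearest (Δ 0.014).

IV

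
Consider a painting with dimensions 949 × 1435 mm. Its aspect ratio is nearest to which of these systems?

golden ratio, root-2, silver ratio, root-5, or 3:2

3:2

1435/949 ≈ 1.512. Nearest candidates are 3:2 (1.500, off by 0.012) and root-2 (1.414, off by 0.098).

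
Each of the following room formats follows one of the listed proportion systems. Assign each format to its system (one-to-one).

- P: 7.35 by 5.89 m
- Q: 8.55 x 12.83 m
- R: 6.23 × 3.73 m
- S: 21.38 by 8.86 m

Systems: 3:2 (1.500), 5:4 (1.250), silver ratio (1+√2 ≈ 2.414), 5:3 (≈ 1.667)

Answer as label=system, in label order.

Ratios: P ≈ 1.248; Q ≈ 1.501; R ≈ 1.670; S ≈ 2.413.
Targets: 3:2 ≈ 1.500; 5:4 ≈ 1.250; silver ratio ≈ 2.414; 5:3 ≈ 1.667.

P=5:4, Q=3:2, R=5:3, S=silver ratio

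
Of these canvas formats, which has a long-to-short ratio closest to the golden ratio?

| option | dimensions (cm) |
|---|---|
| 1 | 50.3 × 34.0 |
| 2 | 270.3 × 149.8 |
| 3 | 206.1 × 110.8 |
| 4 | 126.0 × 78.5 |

4

Target golden ratio ≈ 1.618.
1: 1.479 (Δ0.139)  2: 1.804 (Δ0.186)  3: 1.860 (Δ0.242)  4: 1.605 (Δ0.013)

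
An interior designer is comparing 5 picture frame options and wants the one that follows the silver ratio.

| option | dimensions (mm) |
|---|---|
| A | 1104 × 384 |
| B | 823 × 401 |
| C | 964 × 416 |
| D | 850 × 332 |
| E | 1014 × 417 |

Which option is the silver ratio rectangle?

Ratios (long/short): A ≈ 2.875; B ≈ 2.052; C ≈ 2.317; D ≈ 2.560; E ≈ 2.432.
silver ratio ≈ 2.414; option E is nearest (Δ 0.018).

E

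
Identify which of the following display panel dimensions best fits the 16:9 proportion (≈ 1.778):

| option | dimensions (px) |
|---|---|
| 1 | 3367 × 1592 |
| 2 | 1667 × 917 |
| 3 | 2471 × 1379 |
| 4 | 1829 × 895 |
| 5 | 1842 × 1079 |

3

Ratios (long/short): 1 ≈ 2.115; 2 ≈ 1.818; 3 ≈ 1.792; 4 ≈ 2.044; 5 ≈ 1.707.
16:9 ≈ 1.778; option 3 is nearest (Δ 0.014).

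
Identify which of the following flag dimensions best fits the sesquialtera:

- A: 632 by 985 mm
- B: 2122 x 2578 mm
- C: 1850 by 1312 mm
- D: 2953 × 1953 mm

D

Ratios (long/short): A ≈ 1.559; B ≈ 1.215; C ≈ 1.410; D ≈ 1.512.
3:2 ≈ 1.500; option D is nearest (Δ 0.012).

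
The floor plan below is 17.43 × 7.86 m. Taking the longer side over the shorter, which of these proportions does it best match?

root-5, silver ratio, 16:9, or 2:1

17.43/7.86 ≈ 2.218. Nearest candidates are root-5 (2.236, off by 0.018) and silver ratio (2.414, off by 0.196).

root-5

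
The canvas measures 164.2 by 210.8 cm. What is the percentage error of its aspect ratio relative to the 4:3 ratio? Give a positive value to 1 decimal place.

3.7%

Ratio = 210.8 / 164.2 ≈ 1.2838.
Ideal 4:3 ≈ 1.3333. |1.2838 − 1.3333| / 1.3333 ≈ 3.71% → 3.7%.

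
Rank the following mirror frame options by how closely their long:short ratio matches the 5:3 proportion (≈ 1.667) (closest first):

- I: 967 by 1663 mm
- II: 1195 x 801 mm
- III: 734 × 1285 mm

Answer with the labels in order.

Ratios: I = 1663 / 967 ≈ 1.720; II = 1195 / 801 ≈ 1.492; III = 1285 / 734 ≈ 1.751.
|Δ from 1.667|: I 0.053; II 0.175; III 0.084.

I, III, II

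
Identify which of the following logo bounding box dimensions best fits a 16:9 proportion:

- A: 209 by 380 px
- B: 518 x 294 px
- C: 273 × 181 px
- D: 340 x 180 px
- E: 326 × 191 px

B

Target 16:9 ≈ 1.778.
A: 1.818 (Δ0.040)  B: 1.762 (Δ0.016)  C: 1.508 (Δ0.270)  D: 1.889 (Δ0.111)  E: 1.707 (Δ0.071)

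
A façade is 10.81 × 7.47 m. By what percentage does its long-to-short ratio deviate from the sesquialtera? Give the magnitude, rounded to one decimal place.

Ratio = 10.81 / 7.47 ≈ 1.4471.
Ideal 3:2 = 1.5000. |1.4471 − 1.5000| / 1.5000 ≈ 3.53% → 3.5%.

3.5%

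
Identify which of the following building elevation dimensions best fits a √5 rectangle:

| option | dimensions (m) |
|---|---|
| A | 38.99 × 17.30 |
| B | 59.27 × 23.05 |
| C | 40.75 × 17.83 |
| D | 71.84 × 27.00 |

A

Target root-5 ≈ 2.236.
A: 2.254 (Δ0.018)  B: 2.571 (Δ0.335)  C: 2.285 (Δ0.049)  D: 2.661 (Δ0.425)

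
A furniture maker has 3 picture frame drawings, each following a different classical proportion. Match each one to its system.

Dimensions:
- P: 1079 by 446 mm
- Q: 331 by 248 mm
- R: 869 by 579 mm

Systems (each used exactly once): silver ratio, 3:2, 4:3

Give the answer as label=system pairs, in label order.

P = 1079/446 ≈ 2.419 → silver ratio (2.414)
Q = 331/248 ≈ 1.335 → 4:3 (1.333)
R = 869/579 ≈ 1.501 → 3:2 (1.500)

P=silver ratio, Q=4:3, R=3:2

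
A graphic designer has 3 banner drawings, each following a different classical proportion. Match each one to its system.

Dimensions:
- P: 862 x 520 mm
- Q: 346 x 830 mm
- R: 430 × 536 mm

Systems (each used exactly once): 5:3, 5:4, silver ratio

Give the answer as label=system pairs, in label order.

P=5:3, Q=silver ratio, R=5:4

Ratios: P ≈ 1.658; Q ≈ 2.399; R ≈ 1.247.
Targets: 5:3 ≈ 1.667; 5:4 ≈ 1.250; silver ratio ≈ 2.414.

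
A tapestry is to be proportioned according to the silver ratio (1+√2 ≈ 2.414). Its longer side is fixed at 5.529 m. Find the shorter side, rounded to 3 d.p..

silver ratio ≈ 2.41421.
Shorter side = 5.529 ÷ 2.41421 ≈ 2.29019 → 2.290 m.

2.290 m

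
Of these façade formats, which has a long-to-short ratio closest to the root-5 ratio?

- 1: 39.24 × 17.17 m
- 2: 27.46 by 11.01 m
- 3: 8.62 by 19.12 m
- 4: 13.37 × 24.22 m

Target root-5 ≈ 2.236.
1: 2.285 (Δ0.049)  2: 2.494 (Δ0.258)  3: 2.218 (Δ0.018)  4: 1.812 (Δ0.424)

3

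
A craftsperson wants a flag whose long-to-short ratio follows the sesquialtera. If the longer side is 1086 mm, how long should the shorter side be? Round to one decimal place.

3:2 = 1.50000.
Shorter side = 1086 ÷ 1.50000 ≈ 724.000 → 724.0 mm.

724.0 mm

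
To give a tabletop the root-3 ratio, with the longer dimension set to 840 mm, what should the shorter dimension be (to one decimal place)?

485.0 mm

root-3 ≈ 1.73205.
Shorter side = 840 ÷ 1.73205 ≈ 484.974 → 485.0 mm.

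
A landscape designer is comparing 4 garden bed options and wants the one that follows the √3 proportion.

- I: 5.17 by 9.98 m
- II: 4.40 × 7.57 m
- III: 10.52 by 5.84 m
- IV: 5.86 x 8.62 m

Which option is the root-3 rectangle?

II

Target root-3 ≈ 1.732.
I: 1.930 (Δ0.198)  II: 1.720 (Δ0.012)  III: 1.801 (Δ0.069)  IV: 1.471 (Δ0.261)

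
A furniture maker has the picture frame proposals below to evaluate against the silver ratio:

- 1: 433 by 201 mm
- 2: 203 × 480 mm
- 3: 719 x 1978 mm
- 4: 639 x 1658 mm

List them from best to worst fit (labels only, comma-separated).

2, 4, 1, 3

Ratios: 1 = 433 / 201 ≈ 2.154; 2 = 480 / 203 ≈ 2.365; 3 = 1978 / 719 ≈ 2.751; 4 = 1658 / 639 ≈ 2.595.
|Δ from 2.414|: 1 0.260; 2 0.049; 3 0.337; 4 0.181.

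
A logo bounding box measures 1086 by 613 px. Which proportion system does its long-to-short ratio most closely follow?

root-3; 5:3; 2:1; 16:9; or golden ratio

16:9

1086/613 ≈ 1.772. Nearest candidates are 16:9 (1.778, off by 0.006) and root-3 (1.732, off by 0.040).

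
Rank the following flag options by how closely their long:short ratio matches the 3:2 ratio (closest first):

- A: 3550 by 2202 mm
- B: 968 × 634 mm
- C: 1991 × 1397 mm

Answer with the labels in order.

B, C, A

A: 3550/2202 ≈ 1.612 → |1.612 − 1.500| = 0.112
B: 968/634 ≈ 1.527 → |1.527 − 1.500| = 0.027
C: 1991/1397 ≈ 1.425 → |1.425 − 1.500| = 0.075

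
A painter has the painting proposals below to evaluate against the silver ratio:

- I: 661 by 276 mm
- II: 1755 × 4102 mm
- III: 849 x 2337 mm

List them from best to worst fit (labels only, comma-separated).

I, II, III

I: 661/276 ≈ 2.395 → |2.395 − 2.414| = 0.019
II: 4102/1755 ≈ 2.337 → |2.337 − 2.414| = 0.077
III: 2337/849 ≈ 2.753 → |2.753 − 2.414| = 0.339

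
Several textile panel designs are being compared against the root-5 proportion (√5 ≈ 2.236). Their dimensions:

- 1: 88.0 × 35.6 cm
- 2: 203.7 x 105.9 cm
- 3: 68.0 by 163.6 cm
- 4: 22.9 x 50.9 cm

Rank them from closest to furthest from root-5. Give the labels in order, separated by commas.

4, 3, 1, 2

Ratios: 1 = 88.0 / 35.6 ≈ 2.472; 2 = 203.7 / 105.9 ≈ 1.924; 3 = 163.6 / 68.0 ≈ 2.406; 4 = 50.9 / 22.9 ≈ 2.223.
|Δ from 2.236|: 1 0.236; 2 0.312; 3 0.170; 4 0.013.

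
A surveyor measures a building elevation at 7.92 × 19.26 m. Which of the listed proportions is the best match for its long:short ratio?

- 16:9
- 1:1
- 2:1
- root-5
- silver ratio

19.26/7.92 ≈ 2.432. Nearest candidates are silver ratio (2.414, off by 0.018) and root-5 (2.236, off by 0.196).

silver ratio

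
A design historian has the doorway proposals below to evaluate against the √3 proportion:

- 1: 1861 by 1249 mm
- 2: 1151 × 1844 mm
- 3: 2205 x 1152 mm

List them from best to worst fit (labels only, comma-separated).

Ratios: 1 = 1861 / 1249 ≈ 1.490; 2 = 1844 / 1151 ≈ 1.602; 3 = 2205 / 1152 ≈ 1.914.
|Δ from 1.732|: 1 0.242; 2 0.130; 3 0.182.

2, 3, 1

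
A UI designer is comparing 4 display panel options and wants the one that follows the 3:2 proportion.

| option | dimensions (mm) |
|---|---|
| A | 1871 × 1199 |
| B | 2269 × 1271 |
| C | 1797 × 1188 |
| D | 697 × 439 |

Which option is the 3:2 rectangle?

Ratios (long/short): A ≈ 1.560; B ≈ 1.785; C ≈ 1.513; D ≈ 1.588.
3:2 ≈ 1.500; option C is nearest (Δ 0.013).

C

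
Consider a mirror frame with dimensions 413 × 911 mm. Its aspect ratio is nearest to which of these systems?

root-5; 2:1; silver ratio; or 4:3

Ratio = 911 / 413 ≈ 2.206.
Distances: root-5 2.236 (Δ 0.030); 2:1 2.000 (Δ 0.206); silver ratio 2.414 (Δ 0.208); 4:3 1.333 (Δ 0.873).

root-5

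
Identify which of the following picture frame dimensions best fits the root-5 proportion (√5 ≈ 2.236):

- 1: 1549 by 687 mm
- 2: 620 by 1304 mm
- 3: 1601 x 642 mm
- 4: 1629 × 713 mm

1

Target root-5 ≈ 2.236.
1: 2.255 (Δ0.019)  2: 2.103 (Δ0.133)  3: 2.494 (Δ0.258)  4: 2.285 (Δ0.049)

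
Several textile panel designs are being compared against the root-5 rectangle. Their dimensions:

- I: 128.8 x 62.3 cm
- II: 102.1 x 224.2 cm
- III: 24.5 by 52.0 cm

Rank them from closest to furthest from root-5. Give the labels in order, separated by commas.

I: 128.8/62.3 ≈ 2.067 → |2.067 − 2.236| = 0.169
II: 224.2/102.1 ≈ 2.196 → |2.196 − 2.236| = 0.040
III: 52.0/24.5 ≈ 2.122 → |2.122 − 2.236| = 0.114

II, III, I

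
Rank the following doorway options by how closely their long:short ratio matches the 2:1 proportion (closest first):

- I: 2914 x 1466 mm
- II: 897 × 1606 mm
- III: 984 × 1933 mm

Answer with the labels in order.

I, III, II

I: 2914/1466 ≈ 1.988 → |1.988 − 2.000| = 0.012
II: 1606/897 ≈ 1.790 → |1.790 − 2.000| = 0.210
III: 1933/984 ≈ 1.964 → |1.964 − 2.000| = 0.036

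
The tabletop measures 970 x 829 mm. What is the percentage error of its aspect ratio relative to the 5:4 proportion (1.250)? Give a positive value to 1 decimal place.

6.4%

Ratio = 970 / 829 ≈ 1.1701.
Ideal 5:4 = 1.2500. |1.1701 − 1.2500| / 1.2500 ≈ 6.39% → 6.4%.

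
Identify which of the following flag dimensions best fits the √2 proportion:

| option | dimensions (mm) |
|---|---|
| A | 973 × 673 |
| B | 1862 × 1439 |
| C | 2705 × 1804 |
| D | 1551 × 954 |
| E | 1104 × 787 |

Ratios (long/short): A ≈ 1.446; B ≈ 1.294; C ≈ 1.499; D ≈ 1.626; E ≈ 1.403.
root-2 ≈ 1.414; option E is nearest (Δ 0.011).

E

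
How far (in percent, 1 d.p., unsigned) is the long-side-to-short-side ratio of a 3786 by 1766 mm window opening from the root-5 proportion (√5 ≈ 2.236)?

4.1%

Ratio = 3786 / 1766 ≈ 2.1438.
Ideal root-5 ≈ 2.2361. |2.1438 − 2.2361| / 2.2361 ≈ 4.13% → 4.1%.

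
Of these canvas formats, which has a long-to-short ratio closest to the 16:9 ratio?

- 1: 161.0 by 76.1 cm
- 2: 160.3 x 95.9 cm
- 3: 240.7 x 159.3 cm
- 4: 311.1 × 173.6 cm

4

Target 16:9 ≈ 1.778.
1: 2.116 (Δ0.338)  2: 1.672 (Δ0.106)  3: 1.511 (Δ0.267)  4: 1.792 (Δ0.014)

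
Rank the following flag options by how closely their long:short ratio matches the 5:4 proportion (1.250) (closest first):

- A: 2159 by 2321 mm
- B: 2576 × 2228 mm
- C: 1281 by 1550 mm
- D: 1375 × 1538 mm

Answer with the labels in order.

Ratios: A = 2321 / 2159 ≈ 1.075; B = 2576 / 2228 ≈ 1.156; C = 1550 / 1281 ≈ 1.210; D = 1538 / 1375 ≈ 1.119.
|Δ from 1.250|: A 0.175; B 0.094; C 0.040; D 0.131.

C, B, D, A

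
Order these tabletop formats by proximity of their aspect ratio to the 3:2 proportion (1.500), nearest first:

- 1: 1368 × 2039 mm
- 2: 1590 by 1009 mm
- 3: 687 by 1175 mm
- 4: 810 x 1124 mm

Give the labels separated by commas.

1: 2039/1368 ≈ 1.490 → |1.490 − 1.500| = 0.010
2: 1590/1009 ≈ 1.576 → |1.576 − 1.500| = 0.076
3: 1175/687 ≈ 1.710 → |1.710 − 1.500| = 0.210
4: 1124/810 ≈ 1.388 → |1.388 − 1.500| = 0.112

1, 2, 4, 3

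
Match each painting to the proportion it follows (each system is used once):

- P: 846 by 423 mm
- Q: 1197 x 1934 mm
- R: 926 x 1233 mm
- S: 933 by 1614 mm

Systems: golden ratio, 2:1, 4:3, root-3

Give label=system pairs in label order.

Ratios: P ≈ 2.000; Q ≈ 1.616; R ≈ 1.332; S ≈ 1.730.
Targets: golden ratio ≈ 1.618; 2:1 ≈ 2.000; 4:3 ≈ 1.333; root-3 ≈ 1.732.

P=2:1, Q=golden ratio, R=4:3, S=root-3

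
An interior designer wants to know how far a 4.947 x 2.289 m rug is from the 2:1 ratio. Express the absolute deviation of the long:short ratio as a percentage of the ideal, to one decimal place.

Ratio = 4.947 / 2.289 ≈ 2.1612.
Ideal 2:1 = 2.0000. |2.1612 − 2.0000| / 2.0000 ≈ 8.06% → 8.1%.

8.1%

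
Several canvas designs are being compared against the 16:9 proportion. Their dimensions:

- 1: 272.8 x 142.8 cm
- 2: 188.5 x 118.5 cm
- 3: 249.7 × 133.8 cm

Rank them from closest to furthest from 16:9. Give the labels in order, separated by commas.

3, 1, 2

Ratios: 1 = 272.8 / 142.8 ≈ 1.910; 2 = 188.5 / 118.5 ≈ 1.591; 3 = 249.7 / 133.8 ≈ 1.866.
|Δ from 1.778|: 1 0.132; 2 0.187; 3 0.088.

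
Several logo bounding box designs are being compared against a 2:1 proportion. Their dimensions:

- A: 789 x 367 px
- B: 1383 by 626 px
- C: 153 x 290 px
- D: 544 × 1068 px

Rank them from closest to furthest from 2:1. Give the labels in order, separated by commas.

D, C, A, B

A: 789/367 ≈ 2.150 → |2.150 − 2.000| = 0.150
B: 1383/626 ≈ 2.209 → |2.209 − 2.000| = 0.209
C: 290/153 ≈ 1.895 → |1.895 − 2.000| = 0.105
D: 1068/544 ≈ 1.963 → |1.963 − 2.000| = 0.037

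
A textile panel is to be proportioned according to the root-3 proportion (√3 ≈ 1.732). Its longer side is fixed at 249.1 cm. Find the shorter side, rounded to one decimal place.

root-3 ≈ 1.73205.
Shorter side = 249.1 ÷ 1.73205 ≈ 143.818 → 143.8 cm.

143.8 cm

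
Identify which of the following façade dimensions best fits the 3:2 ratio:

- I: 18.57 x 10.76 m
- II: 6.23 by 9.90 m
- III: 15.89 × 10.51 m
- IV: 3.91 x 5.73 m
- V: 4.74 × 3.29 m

Target 3:2 ≈ 1.500.
I: 1.726 (Δ0.226)  II: 1.589 (Δ0.089)  III: 1.512 (Δ0.012)  IV: 1.465 (Δ0.035)  V: 1.441 (Δ0.059)

III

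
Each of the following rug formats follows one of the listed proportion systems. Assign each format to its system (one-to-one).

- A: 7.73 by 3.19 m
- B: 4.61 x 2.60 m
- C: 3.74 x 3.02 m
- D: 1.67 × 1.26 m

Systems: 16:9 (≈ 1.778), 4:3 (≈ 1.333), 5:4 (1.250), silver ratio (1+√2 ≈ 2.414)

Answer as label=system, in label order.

Ratios: A ≈ 2.423; B ≈ 1.773; C ≈ 1.238; D ≈ 1.325.
Targets: 16:9 ≈ 1.778; 4:3 ≈ 1.333; 5:4 ≈ 1.250; silver ratio ≈ 2.414.

A=silver ratio, B=16:9, C=5:4, D=4:3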